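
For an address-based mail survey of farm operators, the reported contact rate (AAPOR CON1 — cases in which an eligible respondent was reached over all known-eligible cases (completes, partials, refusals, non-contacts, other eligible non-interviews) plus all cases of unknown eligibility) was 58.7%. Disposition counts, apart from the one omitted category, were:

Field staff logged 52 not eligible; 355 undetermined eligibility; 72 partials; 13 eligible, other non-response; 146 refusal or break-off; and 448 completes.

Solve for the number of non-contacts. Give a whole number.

123

Num = 448 + 72 + 146 + 13 = 679
CON1 = 679 / D = 0.587
D = 679 / 0.587 = 1156.7
Other denominator terms total 1034
non-contacts = 1156.7 − 1034 ≈ 123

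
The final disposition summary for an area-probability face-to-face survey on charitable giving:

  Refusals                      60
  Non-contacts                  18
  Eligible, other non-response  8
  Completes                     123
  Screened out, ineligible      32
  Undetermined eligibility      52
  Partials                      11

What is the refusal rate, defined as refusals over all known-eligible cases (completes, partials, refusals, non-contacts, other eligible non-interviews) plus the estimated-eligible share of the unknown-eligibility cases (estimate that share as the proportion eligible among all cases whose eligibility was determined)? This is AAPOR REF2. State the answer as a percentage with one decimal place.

Numerator = 60
Determined eligible = 123 + 11 + 60 + 18 + 8 = 220
e = 220 / (220 + 32) = 220 / 252 = 0.8730
Eligible share of unknowns = 0.8730 × 52 = 45.40
Denominator = 220 + 45.40 = 265.40
REF2 = 60 / 265.40 = 0.2261

22.6%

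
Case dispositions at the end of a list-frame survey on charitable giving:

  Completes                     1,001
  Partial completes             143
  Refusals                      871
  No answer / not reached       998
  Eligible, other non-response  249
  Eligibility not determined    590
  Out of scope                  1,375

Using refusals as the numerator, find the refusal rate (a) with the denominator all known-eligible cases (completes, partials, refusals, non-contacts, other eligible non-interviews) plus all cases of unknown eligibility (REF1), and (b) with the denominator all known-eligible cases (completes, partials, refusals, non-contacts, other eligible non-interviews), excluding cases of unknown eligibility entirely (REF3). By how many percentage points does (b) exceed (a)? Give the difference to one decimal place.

4.1

Top = 871
Denom = 1001 + 143 + 871 + 998 + 249 + 590 = 3852
REF1 = 871 / 3852 = 0.2261
Denom = 1001 + 143 + 871 + 998 + 249 = 3262
REF3 = 871 / 3262 = 0.2670
Difference = 26.70 − 22.61 = 4.09 percentage points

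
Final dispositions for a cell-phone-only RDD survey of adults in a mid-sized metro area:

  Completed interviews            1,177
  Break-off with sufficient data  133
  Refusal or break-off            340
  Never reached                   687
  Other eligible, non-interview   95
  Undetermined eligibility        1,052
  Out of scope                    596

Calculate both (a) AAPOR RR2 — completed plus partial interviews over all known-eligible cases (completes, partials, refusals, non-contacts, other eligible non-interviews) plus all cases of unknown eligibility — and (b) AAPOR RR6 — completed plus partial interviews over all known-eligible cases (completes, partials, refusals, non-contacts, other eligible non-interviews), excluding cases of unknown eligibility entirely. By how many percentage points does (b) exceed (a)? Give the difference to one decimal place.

Top → 1177 + 133 = 1310
Denominator → 1177 + 133 + 340 + 687 + 95 + 1052 = 3484
RR2 = 1310 / 3484 = 0.3760
Denominator → 1177 + 133 + 340 + 687 + 95 = 2432
RR6 = 1310 / 2432 = 0.5387
Difference = 53.87 − 37.60 = 16.27 percentage points

16.3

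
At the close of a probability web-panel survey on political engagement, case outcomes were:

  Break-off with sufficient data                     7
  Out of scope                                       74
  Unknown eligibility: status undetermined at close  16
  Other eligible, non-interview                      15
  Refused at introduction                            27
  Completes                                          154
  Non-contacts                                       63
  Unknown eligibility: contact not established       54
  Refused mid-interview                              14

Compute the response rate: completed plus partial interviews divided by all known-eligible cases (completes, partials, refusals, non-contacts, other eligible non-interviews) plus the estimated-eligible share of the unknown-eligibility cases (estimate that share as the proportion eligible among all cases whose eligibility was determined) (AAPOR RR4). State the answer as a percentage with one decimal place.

48.0%

Refused = 27 + 14 = 41
Eligibility not determined = 54 + 16 = 70
Num: 154 + 7 = 161
Eligible (known): 154 + 7 + 41 + 63 + 15 = 280
e = 280 / (280 + 74) = 280 / 354 = 0.7910
Estimated eligible among unknowns: 0.7910 × 70 = 55.37
Denominator: 280 + 55.37 = 335.37
RR4 = 161 / 335.37 = 0.4801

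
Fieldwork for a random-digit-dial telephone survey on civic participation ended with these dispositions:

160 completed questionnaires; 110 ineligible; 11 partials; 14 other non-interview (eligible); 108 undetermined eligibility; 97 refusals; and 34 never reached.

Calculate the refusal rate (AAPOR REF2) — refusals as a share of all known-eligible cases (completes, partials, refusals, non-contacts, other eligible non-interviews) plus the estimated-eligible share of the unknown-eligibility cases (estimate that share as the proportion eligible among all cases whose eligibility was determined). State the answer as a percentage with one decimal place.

Num = 97
Eligible (known) = 160 + 11 + 97 + 34 + 14 = 316
e = 316 / (316 + 110) = 316 / 426 = 0.7418
Estimated eligible among unknowns = 0.7418 × 108 = 80.11
Denominator = 316 + 80.11 = 396.11
REF2 = 97 / 396.11 = 0.2449

24.5%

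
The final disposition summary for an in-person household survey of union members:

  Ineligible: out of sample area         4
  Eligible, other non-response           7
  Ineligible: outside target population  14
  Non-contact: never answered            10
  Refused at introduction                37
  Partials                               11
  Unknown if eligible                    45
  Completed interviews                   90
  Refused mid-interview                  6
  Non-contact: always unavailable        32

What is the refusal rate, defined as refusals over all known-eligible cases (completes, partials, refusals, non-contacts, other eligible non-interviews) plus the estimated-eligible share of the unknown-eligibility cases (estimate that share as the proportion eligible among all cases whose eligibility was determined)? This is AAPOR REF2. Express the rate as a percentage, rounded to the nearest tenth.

Refused = 37 + 6 = 43
Never reached = 10 + 32 = 42
Ineligible = 14 + 4 = 18
Top = 43
Known eligible = 90 + 11 + 43 + 42 + 7 = 193
e = 193 / (193 + 18) = 193 / 211 = 0.9147
Eligible share of unknowns = 0.9147 × 45 = 41.16
Denominator = 193 + 41.16 = 234.16
REF2 = 43 / 234.16 = 0.1836

18.4%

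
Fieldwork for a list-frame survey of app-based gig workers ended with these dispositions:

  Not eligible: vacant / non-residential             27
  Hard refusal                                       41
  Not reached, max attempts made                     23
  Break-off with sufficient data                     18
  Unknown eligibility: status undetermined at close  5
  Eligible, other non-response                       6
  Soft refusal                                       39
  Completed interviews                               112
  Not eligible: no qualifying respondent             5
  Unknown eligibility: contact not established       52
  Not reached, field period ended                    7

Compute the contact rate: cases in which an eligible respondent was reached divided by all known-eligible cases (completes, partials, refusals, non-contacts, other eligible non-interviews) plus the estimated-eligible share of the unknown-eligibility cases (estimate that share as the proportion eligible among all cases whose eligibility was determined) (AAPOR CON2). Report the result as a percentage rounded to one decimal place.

72.9%

Refusals = 41 + 39 = 80
No contact after all attempts = 7 + 23 = 30
Eligibility not determined = 52 + 5 = 57
Not eligible = 5 + 27 = 32
Top → 112 + 18 + 80 + 6 = 216
Eligible (known) → 112 + 18 + 80 + 30 + 6 = 246
e = 246 / (246 + 32) = 246 / 278 = 0.8849
Eligible share of unknowns → 0.8849 × 57 = 50.44
Denominator → 246 + 50.44 = 296.44
CON2 = 216 / 296.44 = 0.7286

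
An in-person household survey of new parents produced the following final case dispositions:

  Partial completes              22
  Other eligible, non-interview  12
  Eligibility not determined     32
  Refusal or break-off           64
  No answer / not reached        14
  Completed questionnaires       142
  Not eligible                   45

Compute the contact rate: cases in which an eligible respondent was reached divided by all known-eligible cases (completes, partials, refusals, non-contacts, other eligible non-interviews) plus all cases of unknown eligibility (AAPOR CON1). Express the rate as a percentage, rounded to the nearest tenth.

Num → 142 + 22 + 64 + 12 = 240
Denom → 142 + 22 + 64 + 14 + 12 + 32 = 286
CON1 = 240 / 286 = 0.8392

83.9%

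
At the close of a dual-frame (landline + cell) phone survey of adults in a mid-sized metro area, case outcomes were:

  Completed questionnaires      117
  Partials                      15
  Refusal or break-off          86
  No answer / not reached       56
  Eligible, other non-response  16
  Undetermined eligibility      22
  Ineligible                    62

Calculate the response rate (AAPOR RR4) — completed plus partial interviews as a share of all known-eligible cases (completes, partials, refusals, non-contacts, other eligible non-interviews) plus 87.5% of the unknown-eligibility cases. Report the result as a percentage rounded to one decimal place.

42.7%

Top: 117 + 15 = 132
Known eligible: 117 + 15 + 86 + 56 + 16 = 290
Eligible share of unknowns: 0.8750 × 22 = 19.25
Denom: 290 + 19.25 = 309.25
RR4 = 132 / 309.25 = 0.4268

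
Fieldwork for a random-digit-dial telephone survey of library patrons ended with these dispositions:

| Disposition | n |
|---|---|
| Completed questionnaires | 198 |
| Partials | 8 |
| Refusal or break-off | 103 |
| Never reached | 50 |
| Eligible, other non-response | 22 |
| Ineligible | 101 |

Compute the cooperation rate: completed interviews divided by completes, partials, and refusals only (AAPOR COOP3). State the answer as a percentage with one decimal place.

Numerator = 198
Denominator = 198 + 8 + 103 = 309
COOP3 = 198 / 309 = 0.6408

64.1%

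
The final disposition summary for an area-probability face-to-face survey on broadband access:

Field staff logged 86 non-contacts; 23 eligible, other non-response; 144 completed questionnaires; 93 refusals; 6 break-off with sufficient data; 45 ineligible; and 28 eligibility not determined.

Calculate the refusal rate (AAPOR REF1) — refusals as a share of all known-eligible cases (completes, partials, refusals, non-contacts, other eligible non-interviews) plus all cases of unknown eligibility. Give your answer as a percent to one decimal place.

24.5%

Top: 93
Base: 144 + 6 + 93 + 86 + 23 + 28 = 380
REF1 = 93 / 380 = 0.2447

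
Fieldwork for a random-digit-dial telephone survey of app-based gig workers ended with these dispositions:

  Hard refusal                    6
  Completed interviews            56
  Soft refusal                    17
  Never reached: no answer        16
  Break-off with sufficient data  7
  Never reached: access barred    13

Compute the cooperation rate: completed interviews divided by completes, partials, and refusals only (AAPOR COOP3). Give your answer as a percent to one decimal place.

65.1%

Refused = 6 + 17 = 23
No contact after all attempts = 16 + 13 = 29
Num: 56
Denominator: 56 + 7 + 23 = 86
COOP3 = 56 / 86 = 0.6512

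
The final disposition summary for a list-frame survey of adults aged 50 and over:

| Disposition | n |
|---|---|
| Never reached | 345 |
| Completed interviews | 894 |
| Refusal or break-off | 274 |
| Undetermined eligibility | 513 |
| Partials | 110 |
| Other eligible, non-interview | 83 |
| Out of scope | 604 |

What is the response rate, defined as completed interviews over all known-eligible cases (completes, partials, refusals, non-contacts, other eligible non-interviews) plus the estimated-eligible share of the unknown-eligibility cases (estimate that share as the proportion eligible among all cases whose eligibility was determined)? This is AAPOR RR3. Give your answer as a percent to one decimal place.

42.9%

Top → 894
Determined eligible → 894 + 110 + 274 + 345 + 83 = 1706
e = 1706 / (1706 + 604) = 1706 / 2310 = 0.7385
e × U → 0.7385 × 513 = 378.85
Denom → 1706 + 378.85 = 2084.85
RR3 = 894 / 2084.85 = 0.4288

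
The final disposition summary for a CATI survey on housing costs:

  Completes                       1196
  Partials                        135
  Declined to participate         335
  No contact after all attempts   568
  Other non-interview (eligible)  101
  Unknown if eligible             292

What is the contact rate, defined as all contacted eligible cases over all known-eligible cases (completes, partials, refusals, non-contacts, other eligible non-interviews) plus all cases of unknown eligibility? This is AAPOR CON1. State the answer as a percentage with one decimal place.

67.3%

Num → 1196 + 135 + 335 + 101 = 1767
Denominator → 1196 + 135 + 335 + 568 + 101 + 292 = 2627
CON1 = 1767 / 2627 = 0.6726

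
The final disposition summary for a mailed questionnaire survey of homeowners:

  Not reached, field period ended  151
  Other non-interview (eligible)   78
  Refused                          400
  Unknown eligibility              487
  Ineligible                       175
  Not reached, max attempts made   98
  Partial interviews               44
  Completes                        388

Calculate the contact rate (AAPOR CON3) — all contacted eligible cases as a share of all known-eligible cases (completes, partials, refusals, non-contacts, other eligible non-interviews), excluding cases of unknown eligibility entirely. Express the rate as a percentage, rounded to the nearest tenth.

78.5%

Non-contacts = 151 + 98 = 249
Num: 388 + 44 + 400 + 78 = 910
Base: 388 + 44 + 400 + 249 + 78 = 1159
CON3 = 910 / 1159 = 0.7852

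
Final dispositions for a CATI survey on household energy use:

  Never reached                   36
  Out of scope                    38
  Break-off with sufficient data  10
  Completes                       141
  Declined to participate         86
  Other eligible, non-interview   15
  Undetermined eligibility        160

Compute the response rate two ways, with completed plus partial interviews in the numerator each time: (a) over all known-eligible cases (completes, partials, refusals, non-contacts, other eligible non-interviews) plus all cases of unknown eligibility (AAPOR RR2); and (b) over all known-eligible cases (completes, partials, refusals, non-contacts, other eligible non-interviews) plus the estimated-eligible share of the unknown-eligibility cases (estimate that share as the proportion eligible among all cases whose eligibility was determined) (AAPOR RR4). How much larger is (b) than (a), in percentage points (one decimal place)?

Num: 141 + 10 = 151
Base: 141 + 10 + 86 + 36 + 15 + 160 = 448
RR2 = 151 / 448 = 0.3371
Known eligible: 141 + 10 + 86 + 36 + 15 = 288
e = 288 / (288 + 38) = 288 / 326 = 0.8834
Eligible share of unknowns: 0.8834 × 160 = 141.34
Base: 288 + 141.34 = 429.34
RR4 = 151 / 429.34 = 0.3517
Difference = 35.17 − 33.71 = 1.46 percentage points

1.5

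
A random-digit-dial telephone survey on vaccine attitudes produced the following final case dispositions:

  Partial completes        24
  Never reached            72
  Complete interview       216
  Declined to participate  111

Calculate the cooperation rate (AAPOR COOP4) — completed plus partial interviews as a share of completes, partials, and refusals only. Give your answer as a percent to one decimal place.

68.4%

Numerator → 216 + 24 = 240
Base → 216 + 24 + 111 = 351
COOP4 = 240 / 351 = 0.6838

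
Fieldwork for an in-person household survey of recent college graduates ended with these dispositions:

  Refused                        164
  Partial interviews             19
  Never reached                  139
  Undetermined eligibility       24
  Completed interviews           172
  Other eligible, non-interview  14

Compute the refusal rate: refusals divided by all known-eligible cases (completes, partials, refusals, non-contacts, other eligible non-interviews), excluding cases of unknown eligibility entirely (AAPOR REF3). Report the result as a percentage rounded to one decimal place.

Num = 164
Denom = 172 + 19 + 164 + 139 + 14 = 508
REF3 = 164 / 508 = 0.3228

32.3%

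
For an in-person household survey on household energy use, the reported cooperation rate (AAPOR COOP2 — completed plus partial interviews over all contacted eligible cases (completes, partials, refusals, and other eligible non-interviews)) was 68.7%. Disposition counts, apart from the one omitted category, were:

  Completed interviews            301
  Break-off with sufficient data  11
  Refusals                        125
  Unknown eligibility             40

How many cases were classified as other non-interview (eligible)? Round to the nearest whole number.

Top = 301 + 11 = 312
COOP2 = 312 / D = 0.687
D = 312 / 0.687 = 454.1
Other denominator terms total 437
other non-interview (eligible) = 454.1 − 437 ≈ 17

17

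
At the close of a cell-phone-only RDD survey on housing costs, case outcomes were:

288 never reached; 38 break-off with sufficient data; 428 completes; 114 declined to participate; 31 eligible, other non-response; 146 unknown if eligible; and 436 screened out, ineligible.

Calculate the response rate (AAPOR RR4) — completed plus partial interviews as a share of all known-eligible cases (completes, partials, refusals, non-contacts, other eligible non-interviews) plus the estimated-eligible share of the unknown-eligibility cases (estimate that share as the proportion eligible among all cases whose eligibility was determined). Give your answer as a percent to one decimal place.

46.7%

Top = 428 + 38 = 466
Known eligible = 428 + 38 + 114 + 288 + 31 = 899
e = 899 / (899 + 436) = 899 / 1335 = 0.6734
Eligible share of unknowns = 0.6734 × 146 = 98.32
Base = 899 + 98.32 = 997.32
RR4 = 466 / 997.32 = 0.4673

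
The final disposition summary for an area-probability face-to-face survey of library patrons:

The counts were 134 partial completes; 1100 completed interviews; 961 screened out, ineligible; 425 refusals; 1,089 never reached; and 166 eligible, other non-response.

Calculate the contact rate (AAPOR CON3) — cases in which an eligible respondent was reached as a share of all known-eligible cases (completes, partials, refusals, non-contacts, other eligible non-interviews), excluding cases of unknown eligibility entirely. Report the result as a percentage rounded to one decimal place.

Num → 1100 + 134 + 425 + 166 = 1825
Denominator → 1100 + 134 + 425 + 1089 + 166 = 2914
CON3 = 1825 / 2914 = 0.6263

62.6%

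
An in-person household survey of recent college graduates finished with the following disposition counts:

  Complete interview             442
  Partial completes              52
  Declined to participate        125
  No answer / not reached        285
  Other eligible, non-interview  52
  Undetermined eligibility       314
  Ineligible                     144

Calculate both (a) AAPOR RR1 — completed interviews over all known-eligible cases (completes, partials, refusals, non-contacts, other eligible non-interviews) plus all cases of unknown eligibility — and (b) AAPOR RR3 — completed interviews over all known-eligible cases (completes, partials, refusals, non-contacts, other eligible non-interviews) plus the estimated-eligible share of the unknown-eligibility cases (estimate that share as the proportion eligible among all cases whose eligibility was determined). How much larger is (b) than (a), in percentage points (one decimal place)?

Numerator: 442
Denominator: 442 + 52 + 125 + 285 + 52 + 314 = 1270
RR1 = 442 / 1270 = 0.3480
Eligible (known): 442 + 52 + 125 + 285 + 52 = 956
e = 956 / (956 + 144) = 956 / 1100 = 0.8691
Eligible share of unknowns: 0.8691 × 314 = 272.90
Denominator: 956 + 272.90 = 1228.90
RR3 = 442 / 1228.90 = 0.3597
Difference = 35.97 − 34.80 = 1.17 percentage points

1.2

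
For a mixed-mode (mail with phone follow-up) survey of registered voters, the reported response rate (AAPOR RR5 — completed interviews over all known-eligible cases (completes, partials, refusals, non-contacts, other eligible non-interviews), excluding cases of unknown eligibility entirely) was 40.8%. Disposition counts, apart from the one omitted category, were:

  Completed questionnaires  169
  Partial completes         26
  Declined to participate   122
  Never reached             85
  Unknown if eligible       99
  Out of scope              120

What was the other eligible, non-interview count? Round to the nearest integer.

12

RR5 = 169 / D = 0.408
D = 169 / 0.408 = 414.2
Other denominator terms total 402
other eligible, non-interview = 414.2 − 402 ≈ 12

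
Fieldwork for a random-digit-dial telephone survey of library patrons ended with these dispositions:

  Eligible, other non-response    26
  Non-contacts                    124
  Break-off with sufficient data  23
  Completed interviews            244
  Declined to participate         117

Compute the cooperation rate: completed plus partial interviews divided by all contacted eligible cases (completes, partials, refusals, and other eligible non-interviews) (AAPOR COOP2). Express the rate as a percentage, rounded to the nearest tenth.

65.1%

Numerator = 244 + 23 = 267
Denominator = 244 + 23 + 117 + 26 = 410
COOP2 = 267 / 410 = 0.6512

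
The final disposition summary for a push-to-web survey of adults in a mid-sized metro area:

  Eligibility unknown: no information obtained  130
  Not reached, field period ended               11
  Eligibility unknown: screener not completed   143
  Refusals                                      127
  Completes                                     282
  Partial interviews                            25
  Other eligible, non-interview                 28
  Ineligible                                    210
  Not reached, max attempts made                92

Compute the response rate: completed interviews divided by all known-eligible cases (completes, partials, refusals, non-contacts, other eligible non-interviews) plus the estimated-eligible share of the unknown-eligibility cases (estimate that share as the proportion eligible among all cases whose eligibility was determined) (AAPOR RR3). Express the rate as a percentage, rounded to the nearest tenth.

Non-contacts = 11 + 92 = 103
Unknown eligibility = 143 + 130 = 273
Numerator: 282
Known eligible: 282 + 25 + 127 + 103 + 28 = 565
e = 565 / (565 + 210) = 565 / 775 = 0.7290
e × U: 0.7290 × 273 = 199.02
Denom: 565 + 199.02 = 764.02
RR3 = 282 / 764.02 = 0.3691

36.9%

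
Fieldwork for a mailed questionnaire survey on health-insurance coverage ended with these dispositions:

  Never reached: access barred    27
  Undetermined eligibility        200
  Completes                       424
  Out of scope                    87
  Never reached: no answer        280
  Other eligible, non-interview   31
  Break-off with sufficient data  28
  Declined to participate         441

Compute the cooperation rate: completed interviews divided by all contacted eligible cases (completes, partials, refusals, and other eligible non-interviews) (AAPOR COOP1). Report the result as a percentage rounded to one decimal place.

Non-contacts = 280 + 27 = 307
Numerator = 424
Denom = 424 + 28 + 441 + 31 = 924
COOP1 = 424 / 924 = 0.4589

45.9%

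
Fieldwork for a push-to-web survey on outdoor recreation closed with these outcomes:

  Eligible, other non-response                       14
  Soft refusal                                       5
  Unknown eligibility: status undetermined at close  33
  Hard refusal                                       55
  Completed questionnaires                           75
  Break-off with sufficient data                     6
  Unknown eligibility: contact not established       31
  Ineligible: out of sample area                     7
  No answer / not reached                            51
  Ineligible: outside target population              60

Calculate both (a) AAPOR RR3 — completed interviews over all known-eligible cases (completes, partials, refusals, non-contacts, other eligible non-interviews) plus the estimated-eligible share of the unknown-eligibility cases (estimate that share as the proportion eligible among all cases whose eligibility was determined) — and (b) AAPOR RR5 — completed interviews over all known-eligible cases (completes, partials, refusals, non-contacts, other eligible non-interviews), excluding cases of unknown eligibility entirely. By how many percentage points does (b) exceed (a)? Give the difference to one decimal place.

Declined to participate = 55 + 5 = 60
Unknown eligibility = 31 + 33 = 64
Screened out, ineligible = 60 + 7 = 67
Numerator = 75
Determined eligible = 75 + 6 + 60 + 51 + 14 = 206
e = 206 / (206 + 67) = 206 / 273 = 0.7546
e × U = 0.7546 × 64 = 48.29
Denominator = 206 + 48.29 = 254.29
RR3 = 75 / 254.29 = 0.2949
Denominator = 75 + 6 + 60 + 51 + 14 = 206
RR5 = 75 / 206 = 0.3641
Difference = 36.41 − 29.49 = 6.92 percentage points

6.9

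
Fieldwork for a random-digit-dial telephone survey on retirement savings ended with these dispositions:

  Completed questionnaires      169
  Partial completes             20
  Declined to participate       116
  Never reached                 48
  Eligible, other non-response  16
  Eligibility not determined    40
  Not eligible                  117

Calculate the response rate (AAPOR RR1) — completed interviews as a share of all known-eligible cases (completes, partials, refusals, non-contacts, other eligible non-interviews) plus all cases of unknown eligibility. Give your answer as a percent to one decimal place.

Num = 169
Denom = 169 + 20 + 116 + 48 + 16 + 40 = 409
RR1 = 169 / 409 = 0.4132

41.3%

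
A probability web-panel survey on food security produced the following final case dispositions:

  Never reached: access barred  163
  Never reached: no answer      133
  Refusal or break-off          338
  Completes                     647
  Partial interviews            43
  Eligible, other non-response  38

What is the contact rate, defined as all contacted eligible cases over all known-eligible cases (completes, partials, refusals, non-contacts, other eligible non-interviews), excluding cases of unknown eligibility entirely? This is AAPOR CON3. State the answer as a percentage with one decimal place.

Non-contacts = 133 + 163 = 296
Num: 647 + 43 + 338 + 38 = 1066
Base: 647 + 43 + 338 + 296 + 38 = 1362
CON3 = 1066 / 1362 = 0.7827

78.3%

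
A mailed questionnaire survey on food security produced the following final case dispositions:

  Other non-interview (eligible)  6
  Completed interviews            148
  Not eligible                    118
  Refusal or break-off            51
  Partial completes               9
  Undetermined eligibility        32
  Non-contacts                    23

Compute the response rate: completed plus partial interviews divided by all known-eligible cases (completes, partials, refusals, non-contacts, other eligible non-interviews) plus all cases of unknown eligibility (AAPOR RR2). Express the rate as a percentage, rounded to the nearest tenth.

58.4%

Num = 148 + 9 = 157
Denom = 148 + 9 + 51 + 23 + 6 + 32 = 269
RR2 = 157 / 269 = 0.5836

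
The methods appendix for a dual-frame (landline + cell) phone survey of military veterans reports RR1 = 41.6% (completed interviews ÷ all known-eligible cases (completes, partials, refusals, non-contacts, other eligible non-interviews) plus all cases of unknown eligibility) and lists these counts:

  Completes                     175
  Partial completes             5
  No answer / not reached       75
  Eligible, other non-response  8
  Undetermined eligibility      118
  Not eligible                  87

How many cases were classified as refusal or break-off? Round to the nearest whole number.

40

RR1 = 175 / D = 0.416
D = 175 / 0.416 = 420.7
Other denominator terms total 381
refusal or break-off = 420.7 − 381 ≈ 40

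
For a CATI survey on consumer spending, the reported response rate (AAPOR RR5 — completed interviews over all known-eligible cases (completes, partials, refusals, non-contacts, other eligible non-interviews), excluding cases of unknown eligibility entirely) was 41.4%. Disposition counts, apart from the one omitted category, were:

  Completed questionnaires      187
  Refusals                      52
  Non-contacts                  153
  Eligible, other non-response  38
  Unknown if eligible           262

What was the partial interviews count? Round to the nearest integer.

RR5 = 187 / D = 0.414
D = 187 / 0.414 = 451.7
Other denominator terms total 430
partial interviews = 451.7 − 430 ≈ 22

22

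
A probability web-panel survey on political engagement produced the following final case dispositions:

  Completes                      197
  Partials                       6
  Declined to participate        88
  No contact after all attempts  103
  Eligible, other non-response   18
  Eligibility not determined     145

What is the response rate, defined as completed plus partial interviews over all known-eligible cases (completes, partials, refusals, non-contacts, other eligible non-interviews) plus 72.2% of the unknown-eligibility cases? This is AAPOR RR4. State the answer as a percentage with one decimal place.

Num → 197 + 6 = 203
Determined eligible → 197 + 6 + 88 + 103 + 18 = 412
Estimated eligible among unknowns → 0.7220 × 145 = 104.69
Denom → 412 + 104.69 = 516.69
RR4 = 203 / 516.69 = 0.3929

39.3%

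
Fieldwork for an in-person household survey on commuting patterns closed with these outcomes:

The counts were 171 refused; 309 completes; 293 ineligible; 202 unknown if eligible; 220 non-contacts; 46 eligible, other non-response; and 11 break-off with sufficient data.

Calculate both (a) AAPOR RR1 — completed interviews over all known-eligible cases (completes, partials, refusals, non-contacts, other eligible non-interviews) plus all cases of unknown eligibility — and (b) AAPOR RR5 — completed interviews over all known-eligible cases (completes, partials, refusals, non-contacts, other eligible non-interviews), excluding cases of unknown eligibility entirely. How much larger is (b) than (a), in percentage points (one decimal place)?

Top = 309
Denominator = 309 + 11 + 171 + 220 + 46 + 202 = 959
RR1 = 309 / 959 = 0.3222
Denominator = 309 + 11 + 171 + 220 + 46 = 757
RR5 = 309 / 757 = 0.4082
Difference = 40.82 − 32.22 = 8.60 percentage points

8.6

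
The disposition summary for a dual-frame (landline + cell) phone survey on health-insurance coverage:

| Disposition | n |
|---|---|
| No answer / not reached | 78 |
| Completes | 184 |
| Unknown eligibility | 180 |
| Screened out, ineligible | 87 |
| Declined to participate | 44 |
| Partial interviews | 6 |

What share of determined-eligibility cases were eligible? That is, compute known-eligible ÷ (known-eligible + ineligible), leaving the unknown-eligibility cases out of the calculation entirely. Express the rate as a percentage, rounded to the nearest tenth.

78.2%

Known eligible → 184 + 6 + 44 + 78 = 312
e = 312 / (312 + 87) = 312 / 399 = 0.7820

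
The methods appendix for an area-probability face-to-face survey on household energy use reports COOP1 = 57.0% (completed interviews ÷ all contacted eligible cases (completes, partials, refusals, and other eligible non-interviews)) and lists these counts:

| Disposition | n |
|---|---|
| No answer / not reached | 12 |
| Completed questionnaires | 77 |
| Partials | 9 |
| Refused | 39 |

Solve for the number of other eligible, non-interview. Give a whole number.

COOP1 = 77 / D = 0.570
D = 77 / 0.570 = 135.1
Remaining denominator categories sum to 125
other eligible, non-interview = 135.1 − 125 ≈ 10

10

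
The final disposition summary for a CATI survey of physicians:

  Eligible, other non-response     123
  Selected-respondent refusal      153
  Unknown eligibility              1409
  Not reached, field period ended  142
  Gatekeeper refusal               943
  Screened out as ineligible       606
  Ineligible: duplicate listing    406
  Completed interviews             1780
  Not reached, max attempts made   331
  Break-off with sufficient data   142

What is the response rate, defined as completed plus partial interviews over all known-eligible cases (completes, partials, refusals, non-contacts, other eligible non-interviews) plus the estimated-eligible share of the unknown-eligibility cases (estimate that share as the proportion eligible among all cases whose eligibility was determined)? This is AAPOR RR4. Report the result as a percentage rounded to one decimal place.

40.8%

Refused = 943 + 153 = 1096
No contact after all attempts = 142 + 331 = 473
Screened out, ineligible = 606 + 406 = 1012
Numerator: 1780 + 142 = 1922
Eligible (known): 1780 + 142 + 1096 + 473 + 123 = 3614
e = 3614 / (3614 + 1012) = 3614 / 4626 = 0.7812
e × U: 0.7812 × 1409 = 1100.71
Denom: 3614 + 1100.71 = 4714.71
RR4 = 1922 / 4714.71 = 0.4077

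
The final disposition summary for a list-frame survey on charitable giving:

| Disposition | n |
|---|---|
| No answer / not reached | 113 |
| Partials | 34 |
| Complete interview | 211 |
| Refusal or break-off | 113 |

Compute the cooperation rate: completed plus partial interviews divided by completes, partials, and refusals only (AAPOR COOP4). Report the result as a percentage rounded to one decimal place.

Top → 211 + 34 = 245
Base → 211 + 34 + 113 = 358
COOP4 = 245 / 358 = 0.6844

68.4%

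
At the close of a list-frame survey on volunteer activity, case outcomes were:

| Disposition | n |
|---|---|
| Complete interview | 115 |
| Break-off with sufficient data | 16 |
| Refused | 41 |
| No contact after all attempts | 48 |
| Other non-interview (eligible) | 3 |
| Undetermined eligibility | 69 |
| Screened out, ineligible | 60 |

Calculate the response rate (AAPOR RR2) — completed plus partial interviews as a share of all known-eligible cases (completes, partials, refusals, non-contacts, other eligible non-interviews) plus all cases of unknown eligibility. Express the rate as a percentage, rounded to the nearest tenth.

Top = 115 + 16 = 131
Denominator = 115 + 16 + 41 + 48 + 3 + 69 = 292
RR2 = 131 / 292 = 0.4486

44.9%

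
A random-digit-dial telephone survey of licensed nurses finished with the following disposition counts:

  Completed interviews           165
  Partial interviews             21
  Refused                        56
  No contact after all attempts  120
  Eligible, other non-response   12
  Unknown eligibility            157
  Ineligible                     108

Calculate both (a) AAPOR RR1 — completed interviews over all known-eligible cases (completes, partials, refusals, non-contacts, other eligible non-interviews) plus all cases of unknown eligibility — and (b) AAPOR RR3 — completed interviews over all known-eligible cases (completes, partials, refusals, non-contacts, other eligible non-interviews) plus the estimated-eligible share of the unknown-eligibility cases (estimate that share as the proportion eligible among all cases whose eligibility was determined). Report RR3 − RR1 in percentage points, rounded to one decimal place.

2.2

Top: 165
Denom: 165 + 21 + 56 + 120 + 12 + 157 = 531
RR1 = 165 / 531 = 0.3107
Eligible (known): 165 + 21 + 56 + 120 + 12 = 374
e = 374 / (374 + 108) = 374 / 482 = 0.7759
Estimated eligible among unknowns: 0.7759 × 157 = 121.82
Denom: 374 + 121.82 = 495.82
RR3 = 165 / 495.82 = 0.3328
Difference = 33.28 − 31.07 = 2.21 percentage points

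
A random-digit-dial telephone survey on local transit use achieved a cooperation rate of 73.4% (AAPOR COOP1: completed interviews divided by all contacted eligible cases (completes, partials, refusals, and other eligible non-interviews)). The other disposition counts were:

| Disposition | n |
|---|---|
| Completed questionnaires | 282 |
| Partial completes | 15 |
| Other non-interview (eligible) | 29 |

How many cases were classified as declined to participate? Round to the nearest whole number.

COOP1 = 282 / D = 0.734
D = 282 / 0.734 = 384.2
Rest of base = 326
declined to participate = 384.2 − 326 ≈ 58

58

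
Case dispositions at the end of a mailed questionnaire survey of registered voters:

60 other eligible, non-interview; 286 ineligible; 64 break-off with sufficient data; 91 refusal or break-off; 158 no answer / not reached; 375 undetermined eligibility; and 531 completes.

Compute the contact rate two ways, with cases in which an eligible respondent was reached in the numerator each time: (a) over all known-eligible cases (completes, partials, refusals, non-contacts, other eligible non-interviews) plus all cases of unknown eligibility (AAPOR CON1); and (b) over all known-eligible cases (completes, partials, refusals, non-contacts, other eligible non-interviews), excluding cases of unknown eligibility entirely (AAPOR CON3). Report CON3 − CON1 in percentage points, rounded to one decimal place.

Num = 531 + 64 + 91 + 60 = 746
Denominator = 531 + 64 + 91 + 158 + 60 + 375 = 1279
CON1 = 746 / 1279 = 0.5833
Denominator = 531 + 64 + 91 + 158 + 60 = 904
CON3 = 746 / 904 = 0.8252
Difference = 82.52 − 58.33 = 24.19 percentage points

24.2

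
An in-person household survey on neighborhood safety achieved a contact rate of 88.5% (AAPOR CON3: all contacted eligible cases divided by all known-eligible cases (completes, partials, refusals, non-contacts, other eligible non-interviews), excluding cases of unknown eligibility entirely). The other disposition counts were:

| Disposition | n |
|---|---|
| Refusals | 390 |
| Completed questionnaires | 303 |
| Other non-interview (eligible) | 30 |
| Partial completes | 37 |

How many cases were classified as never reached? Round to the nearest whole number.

99

Top: 303 + 37 + 390 + 30 = 760
CON3 = 760 / D = 0.885
D = 760 / 0.885 = 858.8
Rest of base = 760
never reached = 858.8 − 760 ≈ 99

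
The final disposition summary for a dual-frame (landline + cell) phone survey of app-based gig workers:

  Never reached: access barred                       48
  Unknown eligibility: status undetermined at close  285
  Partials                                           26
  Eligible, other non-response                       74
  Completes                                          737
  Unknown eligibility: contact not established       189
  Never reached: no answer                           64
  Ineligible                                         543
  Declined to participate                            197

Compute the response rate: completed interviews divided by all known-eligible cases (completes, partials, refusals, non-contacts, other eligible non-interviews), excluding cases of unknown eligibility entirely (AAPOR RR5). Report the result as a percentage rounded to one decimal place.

Never reached = 64 + 48 = 112
Undetermined eligibility = 189 + 285 = 474
Numerator: 737
Denominator: 737 + 26 + 197 + 112 + 74 = 1146
RR5 = 737 / 1146 = 0.6431

64.3%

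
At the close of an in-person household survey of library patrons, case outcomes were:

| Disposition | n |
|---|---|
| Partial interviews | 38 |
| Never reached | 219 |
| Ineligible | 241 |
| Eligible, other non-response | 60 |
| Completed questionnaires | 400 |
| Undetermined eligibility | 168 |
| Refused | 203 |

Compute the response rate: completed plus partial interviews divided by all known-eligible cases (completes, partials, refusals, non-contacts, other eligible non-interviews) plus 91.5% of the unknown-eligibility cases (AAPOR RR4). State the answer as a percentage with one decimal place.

40.8%

Num = 400 + 38 = 438
Eligible (known) = 400 + 38 + 203 + 219 + 60 = 920
e × U = 0.9150 × 168 = 153.72
Denominator = 920 + 153.72 = 1073.72
RR4 = 438 / 1073.72 = 0.4079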